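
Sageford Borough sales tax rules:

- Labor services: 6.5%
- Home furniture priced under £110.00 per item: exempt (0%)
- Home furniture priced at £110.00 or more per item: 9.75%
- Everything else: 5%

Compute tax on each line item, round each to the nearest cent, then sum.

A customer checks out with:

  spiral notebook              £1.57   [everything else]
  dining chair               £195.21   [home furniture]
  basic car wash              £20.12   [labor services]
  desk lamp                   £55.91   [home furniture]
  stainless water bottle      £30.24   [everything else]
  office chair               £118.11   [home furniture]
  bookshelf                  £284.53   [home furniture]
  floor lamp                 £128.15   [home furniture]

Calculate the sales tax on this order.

Spiral notebook £1.57: everything else → 5% → £0.08
Dining chair £195.21: home furniture, £110.00 or more → 9.75% → £19.03
Basic car wash £20.12: labor services → 6.5% → £1.31
Desk lamp £55.91: home furniture, under £110.00 → 0% → £0.00
Stainless water bottle £30.24: everything else → 5% → £1.51
Office chair £118.11: home furniture, £110.00 or more → 9.75% → £11.52
Bookshelf £284.53: home furniture, £110.00 or more → 9.75% → £27.74
Floor lamp £128.15: home furniture, £110.00 or more → 9.75% → £12.49
Total tax = £0.08 + £19.03 + £1.31 + £1.51 + £11.52 + £27.74 + £12.49 = £73.68

£73.68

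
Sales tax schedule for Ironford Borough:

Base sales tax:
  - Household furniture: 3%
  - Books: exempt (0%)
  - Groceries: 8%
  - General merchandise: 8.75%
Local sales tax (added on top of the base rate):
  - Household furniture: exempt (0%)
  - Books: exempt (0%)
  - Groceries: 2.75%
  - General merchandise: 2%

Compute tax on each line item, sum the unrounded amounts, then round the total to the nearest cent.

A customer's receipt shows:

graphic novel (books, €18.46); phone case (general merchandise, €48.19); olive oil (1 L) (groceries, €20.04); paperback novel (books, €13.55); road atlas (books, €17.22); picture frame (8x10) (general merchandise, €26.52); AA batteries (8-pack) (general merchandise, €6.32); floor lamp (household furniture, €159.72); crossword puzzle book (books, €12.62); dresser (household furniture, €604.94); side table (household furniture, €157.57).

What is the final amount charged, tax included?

€1123.68

Graphic novel €18.46: books → 0% + 0% local = 0% → €0.00
Phone case €48.19: general merchandise → 8.75% + 2% local = 10.75% → €5.180425
Olive oil (1 L) €20.04: groceries → 8% + 2.75% local = 10.75% → €2.1543
Paperback novel €13.55: books → 0% + 0% local = 0% → €0.00
Road atlas €17.22: books → 0% + 0% local = 0% → €0.00
Picture frame (8x10) €26.52: general merchandise → 8.75% + 2% local = 10.75% → €2.8509
AA batteries (8-pack) €6.32: general merchandise → 8.75% + 2% local = 10.75% → €0.6794
Floor lamp €159.72: household furniture → 3% + 0% local = 3% → €4.7916
Crossword puzzle book €12.62: books → 0% + 0% local = 0% → €0.00
Dresser €604.94: household furniture → 3% + 0% local = 3% → €18.1482
Side table €157.57: household furniture → 3% + 0% local = 3% → €4.7271
Subtotal = €1085.15; unrounded tax = €38.531925 → €38.53; total due = €1123.68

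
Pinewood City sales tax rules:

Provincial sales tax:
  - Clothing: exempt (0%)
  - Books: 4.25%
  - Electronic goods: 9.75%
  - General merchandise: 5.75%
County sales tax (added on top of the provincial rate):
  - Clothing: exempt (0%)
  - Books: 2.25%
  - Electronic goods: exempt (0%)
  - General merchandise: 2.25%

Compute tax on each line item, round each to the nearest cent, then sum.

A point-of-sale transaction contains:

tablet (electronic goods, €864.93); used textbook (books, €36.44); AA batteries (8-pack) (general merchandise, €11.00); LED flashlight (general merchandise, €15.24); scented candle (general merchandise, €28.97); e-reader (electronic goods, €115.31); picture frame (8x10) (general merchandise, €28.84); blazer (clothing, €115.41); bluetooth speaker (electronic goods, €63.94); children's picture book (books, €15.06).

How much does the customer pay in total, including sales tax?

€1407.02

Tablet €864.93: electronic goods → 9.75% + 0% county = 9.75% → €84.33
Used textbook €36.44: books → 4.25% + 2.25% county = 6.5% → €2.37
AA batteries (8-pack) €11.00: general merchandise → 5.75% + 2.25% county = 8% → €0.88
LED flashlight €15.24: general merchandise → 5.75% + 2.25% county = 8% → €1.22
Scented candle €28.97: general merchandise → 5.75% + 2.25% county = 8% → €2.32
E-reader €115.31: electronic goods → 9.75% + 0% county = 9.75% → €11.24
Picture frame (8x10) €28.84: general merchandise → 5.75% + 2.25% county = 8% → €2.31
Blazer €115.41: clothing → 0% + 0% county = 0% → €0.00
Bluetooth speaker €63.94: electronic goods → 9.75% + 0% county = 9.75% → €6.23
Children's picture book €15.06: books → 4.25% + 2.25% county = 6.5% → €0.98
Subtotal = €1295.14; tax = €111.88; total due = €1407.02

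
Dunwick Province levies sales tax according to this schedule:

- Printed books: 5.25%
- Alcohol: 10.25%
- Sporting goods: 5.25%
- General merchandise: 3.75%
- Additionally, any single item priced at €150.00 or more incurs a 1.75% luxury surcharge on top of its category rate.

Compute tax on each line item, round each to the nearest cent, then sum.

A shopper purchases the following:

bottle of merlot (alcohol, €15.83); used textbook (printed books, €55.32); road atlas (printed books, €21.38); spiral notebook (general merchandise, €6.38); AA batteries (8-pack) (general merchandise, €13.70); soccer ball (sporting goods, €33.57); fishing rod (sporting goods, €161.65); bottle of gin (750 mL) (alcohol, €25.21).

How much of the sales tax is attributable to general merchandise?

€0.75

Spiral notebook €6.38: general merchandise → 3.75% → €0.24
AA batteries (8-pack) €13.70: general merchandise → 3.75% → €0.51
Tax on general merchandise = €0.24 + €0.51 = €0.75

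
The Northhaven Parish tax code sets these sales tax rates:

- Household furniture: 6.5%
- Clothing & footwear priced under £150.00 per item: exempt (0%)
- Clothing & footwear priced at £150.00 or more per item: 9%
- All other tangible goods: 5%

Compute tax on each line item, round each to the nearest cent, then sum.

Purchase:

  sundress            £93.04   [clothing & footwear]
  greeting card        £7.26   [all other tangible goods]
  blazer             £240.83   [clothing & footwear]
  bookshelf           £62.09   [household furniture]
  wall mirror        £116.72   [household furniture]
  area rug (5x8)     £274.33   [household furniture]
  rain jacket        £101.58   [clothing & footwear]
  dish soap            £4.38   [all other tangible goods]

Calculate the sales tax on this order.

£51.71

Sundress £93.04: clothing & footwear, under £150.00 → 0% → £0.00
Greeting card £7.26: all other tangible goods → 5% → £0.36
Blazer £240.83: clothing & footwear, £150.00 or more → 9% → £21.67
Bookshelf £62.09: household furniture → 6.5% → £4.04
Wall mirror £116.72: household furniture → 6.5% → £7.59
Area rug (5x8) £274.33: household furniture → 6.5% → £17.83
Rain jacket £101.58: clothing & footwear, under £150.00 → 0% → £0.00
Dish soap £4.38: all other tangible goods → 5% → £0.22
Total tax = £0.36 + £21.67 + £4.04 + £7.59 + £17.83 + £0.22 = £51.71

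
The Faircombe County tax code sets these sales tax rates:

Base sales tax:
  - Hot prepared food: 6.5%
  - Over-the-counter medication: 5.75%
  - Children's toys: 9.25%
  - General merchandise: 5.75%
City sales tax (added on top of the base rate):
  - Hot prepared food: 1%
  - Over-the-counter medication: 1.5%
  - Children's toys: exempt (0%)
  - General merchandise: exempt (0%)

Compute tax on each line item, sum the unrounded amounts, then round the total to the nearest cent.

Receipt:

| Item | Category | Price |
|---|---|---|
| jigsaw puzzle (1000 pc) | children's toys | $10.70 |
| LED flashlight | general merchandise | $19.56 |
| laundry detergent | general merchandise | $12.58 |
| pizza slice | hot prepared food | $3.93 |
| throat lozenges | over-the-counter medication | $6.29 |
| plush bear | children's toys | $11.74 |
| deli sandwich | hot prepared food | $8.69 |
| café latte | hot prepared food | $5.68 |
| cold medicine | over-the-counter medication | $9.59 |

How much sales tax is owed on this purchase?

Jigsaw puzzle (1000 pc) $10.70: children's toys → 9.25% + 0% city = 9.25% → $0.98975
LED flashlight $19.56: general merchandise → 5.75% + 0% city = 5.75% → $1.1247
Laundry detergent $12.58: general merchandise → 5.75% + 0% city = 5.75% → $0.72335
Pizza slice $3.93: hot prepared food → 6.5% + 1% city = 7.5% → $0.29475
Throat lozenges $6.29: over-the-counter medication → 5.75% + 1.5% city = 7.25% → $0.456025
Plush bear $11.74: children's toys → 9.25% + 0% city = 9.25% → $1.08595
Deli sandwich $8.69: hot prepared food → 6.5% + 1% city = 7.5% → $0.65175
Café latte $5.68: hot prepared food → 6.5% + 1% city = 7.5% → $0.426
Cold medicine $9.59: over-the-counter medication → 5.75% + 1.5% city = 7.25% → $0.695275
Unrounded tax sum = $6.44755 → $6.45

$6.45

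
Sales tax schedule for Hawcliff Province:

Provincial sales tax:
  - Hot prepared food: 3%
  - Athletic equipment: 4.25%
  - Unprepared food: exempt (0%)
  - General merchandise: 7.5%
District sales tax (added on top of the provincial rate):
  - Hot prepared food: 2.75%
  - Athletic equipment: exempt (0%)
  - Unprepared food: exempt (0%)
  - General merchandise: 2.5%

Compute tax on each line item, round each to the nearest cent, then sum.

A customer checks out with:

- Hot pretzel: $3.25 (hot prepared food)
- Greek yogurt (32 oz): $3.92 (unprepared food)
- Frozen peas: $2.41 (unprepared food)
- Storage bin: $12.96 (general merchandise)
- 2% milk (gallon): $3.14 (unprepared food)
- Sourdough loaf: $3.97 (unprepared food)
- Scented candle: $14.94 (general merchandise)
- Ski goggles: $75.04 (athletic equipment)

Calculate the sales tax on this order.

$6.17

Hot pretzel $3.25: hot prepared food → 3% + 2.75% district = 5.75% → $0.19
Greek yogurt (32 oz) $3.92: unprepared food → 0% + 0% district = 0% → $0.00
Frozen peas $2.41: unprepared food → 0% + 0% district = 0% → $0.00
Storage bin $12.96: general merchandise → 7.5% + 2.5% district = 10% → $1.30
2% milk (gallon) $3.14: unprepared food → 0% + 0% district = 0% → $0.00
Sourdough loaf $3.97: unprepared food → 0% + 0% district = 0% → $0.00
Scented candle $14.94: general merchandise → 7.5% + 2.5% district = 10% → $1.49
Ski goggles $75.04: athletic equipment → 4.25% + 0% district = 4.25% → $3.19
Total tax = $0.19 + $1.30 + $1.49 + $3.19 = $6.17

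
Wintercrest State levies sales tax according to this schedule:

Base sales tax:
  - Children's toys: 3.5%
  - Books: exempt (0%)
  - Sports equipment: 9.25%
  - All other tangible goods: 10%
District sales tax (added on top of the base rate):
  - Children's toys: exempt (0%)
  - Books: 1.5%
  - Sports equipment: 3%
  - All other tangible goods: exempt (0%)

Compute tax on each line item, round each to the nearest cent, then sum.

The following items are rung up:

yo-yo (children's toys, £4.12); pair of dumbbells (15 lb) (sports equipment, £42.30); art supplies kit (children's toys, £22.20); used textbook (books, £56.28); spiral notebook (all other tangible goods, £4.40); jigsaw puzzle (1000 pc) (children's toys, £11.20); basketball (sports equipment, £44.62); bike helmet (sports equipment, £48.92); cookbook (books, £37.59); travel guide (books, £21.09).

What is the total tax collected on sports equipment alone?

£16.64

Pair of dumbbells (15 lb) £42.30: sports equipment → 9.25% + 3% district = 12.25% → £5.18
Basketball £44.62: sports equipment → 9.25% + 3% district = 12.25% → £5.47
Bike helmet £48.92: sports equipment → 9.25% + 3% district = 12.25% → £5.99
Tax on sports equipment = £5.18 + £5.47 + £5.99 = £16.64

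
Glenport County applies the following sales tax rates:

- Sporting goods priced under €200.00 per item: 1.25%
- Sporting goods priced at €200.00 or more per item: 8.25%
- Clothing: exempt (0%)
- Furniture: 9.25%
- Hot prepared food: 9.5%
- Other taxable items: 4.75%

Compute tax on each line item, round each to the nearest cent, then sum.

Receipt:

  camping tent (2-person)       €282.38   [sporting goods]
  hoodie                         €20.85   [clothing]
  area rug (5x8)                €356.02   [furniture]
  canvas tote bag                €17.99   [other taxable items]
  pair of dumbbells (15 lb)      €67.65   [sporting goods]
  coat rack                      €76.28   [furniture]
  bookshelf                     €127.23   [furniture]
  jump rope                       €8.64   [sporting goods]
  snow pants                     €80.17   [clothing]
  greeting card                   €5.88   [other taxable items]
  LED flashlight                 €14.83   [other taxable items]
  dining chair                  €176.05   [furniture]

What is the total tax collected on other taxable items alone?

€1.83

Canvas tote bag €17.99: other taxable items → 4.75% → €0.85
Greeting card €5.88: other taxable items → 4.75% → €0.28
LED flashlight €14.83: other taxable items → 4.75% → €0.70
Tax on other taxable items = €0.85 + €0.28 + €0.70 = €1.83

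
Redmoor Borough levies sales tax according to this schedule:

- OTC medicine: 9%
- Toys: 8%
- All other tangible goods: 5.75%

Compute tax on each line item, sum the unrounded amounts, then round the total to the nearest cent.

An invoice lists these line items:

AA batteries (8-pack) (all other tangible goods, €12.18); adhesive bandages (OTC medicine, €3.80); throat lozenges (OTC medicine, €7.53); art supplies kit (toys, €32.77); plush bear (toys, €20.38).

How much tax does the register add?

AA batteries (8-pack) €12.18: all other tangible goods → 5.75% → €0.70035
Adhesive bandages €3.80: OTC medicine → 9% → €0.342
Throat lozenges €7.53: OTC medicine → 9% → €0.6777
Art supplies kit €32.77: toys → 8% → €2.6216
Plush bear €20.38: toys → 8% → €1.6304
Unrounded tax sum = €5.97205 → €5.97

€5.97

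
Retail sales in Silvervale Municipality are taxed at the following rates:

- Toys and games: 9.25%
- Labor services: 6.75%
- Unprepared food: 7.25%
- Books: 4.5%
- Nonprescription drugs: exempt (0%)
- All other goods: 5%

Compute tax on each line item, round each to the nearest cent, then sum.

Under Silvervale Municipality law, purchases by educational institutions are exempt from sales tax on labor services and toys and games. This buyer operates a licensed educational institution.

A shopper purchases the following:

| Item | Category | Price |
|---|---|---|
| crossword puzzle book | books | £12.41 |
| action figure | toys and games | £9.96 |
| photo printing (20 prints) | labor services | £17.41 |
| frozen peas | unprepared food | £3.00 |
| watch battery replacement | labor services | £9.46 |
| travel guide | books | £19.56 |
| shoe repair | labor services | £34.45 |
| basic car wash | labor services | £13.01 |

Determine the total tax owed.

£1.66

Crossword puzzle book £12.41: books → 4.5% → £0.56
Action figure £9.96: toys and games, buyer-exempt → 0% → £0.00
Photo printing (20 prints) £17.41: labor services, buyer-exempt → 0% → £0.00
Frozen peas £3.00: unprepared food → 7.25% → £0.22
Watch battery replacement £9.46: labor services, buyer-exempt → 0% → £0.00
Travel guide £19.56: books → 4.5% → £0.88
Shoe repair £34.45: labor services, buyer-exempt → 0% → £0.00
Basic car wash £13.01: labor services, buyer-exempt → 0% → £0.00
Total tax = £0.56 + £0.22 + £0.88 = £1.66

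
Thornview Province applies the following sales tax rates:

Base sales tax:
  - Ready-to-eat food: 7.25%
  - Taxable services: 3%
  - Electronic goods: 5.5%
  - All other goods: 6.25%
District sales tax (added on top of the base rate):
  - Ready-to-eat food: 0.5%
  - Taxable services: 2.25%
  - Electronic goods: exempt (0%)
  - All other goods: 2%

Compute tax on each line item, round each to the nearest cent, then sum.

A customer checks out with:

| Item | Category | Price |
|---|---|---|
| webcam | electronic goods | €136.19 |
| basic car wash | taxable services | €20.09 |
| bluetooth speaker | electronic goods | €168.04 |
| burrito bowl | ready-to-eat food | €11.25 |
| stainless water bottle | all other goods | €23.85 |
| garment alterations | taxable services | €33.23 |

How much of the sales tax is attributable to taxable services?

€2.79

Basic car wash €20.09: taxable services → 3% + 2.25% district = 5.25% → €1.05
Garment alterations €33.23: taxable services → 3% + 2.25% district = 5.25% → €1.74
Tax on taxable services = €1.05 + €1.74 = €2.79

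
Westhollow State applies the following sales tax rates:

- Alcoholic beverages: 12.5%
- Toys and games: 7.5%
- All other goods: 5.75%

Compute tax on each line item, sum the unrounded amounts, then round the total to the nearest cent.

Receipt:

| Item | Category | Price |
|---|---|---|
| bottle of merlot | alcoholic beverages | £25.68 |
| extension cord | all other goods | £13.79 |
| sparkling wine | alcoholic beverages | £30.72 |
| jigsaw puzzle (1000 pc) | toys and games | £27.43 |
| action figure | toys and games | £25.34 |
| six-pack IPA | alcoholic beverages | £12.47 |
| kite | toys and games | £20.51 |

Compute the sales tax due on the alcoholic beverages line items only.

£8.61

Bottle of merlot £25.68: alcoholic beverages → 12.5% → £3.21
Sparkling wine £30.72: alcoholic beverages → 12.5% → £3.84
Six-pack IPA £12.47: alcoholic beverages → 12.5% → £1.55875
Tax on alcoholic beverages: unrounded sum = £8.60875 → £8.61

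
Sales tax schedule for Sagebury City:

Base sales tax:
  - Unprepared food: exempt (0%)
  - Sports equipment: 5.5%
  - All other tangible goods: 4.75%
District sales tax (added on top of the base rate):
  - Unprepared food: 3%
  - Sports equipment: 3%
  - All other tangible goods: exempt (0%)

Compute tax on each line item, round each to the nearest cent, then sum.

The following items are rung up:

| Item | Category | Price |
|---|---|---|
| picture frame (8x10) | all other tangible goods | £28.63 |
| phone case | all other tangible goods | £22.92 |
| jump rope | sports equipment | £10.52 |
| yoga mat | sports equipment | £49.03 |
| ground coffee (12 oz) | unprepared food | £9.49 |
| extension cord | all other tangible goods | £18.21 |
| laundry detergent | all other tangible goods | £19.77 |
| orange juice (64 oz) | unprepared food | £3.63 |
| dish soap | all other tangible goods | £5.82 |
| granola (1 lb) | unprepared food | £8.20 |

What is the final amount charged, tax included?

£186.45

Picture frame (8x10) £28.63: all other tangible goods → 4.75% + 0% district = 4.75% → £1.36
Phone case £22.92: all other tangible goods → 4.75% + 0% district = 4.75% → £1.09
Jump rope £10.52: sports equipment → 5.5% + 3% district = 8.5% → £0.89
Yoga mat £49.03: sports equipment → 5.5% + 3% district = 8.5% → £4.17
Ground coffee (12 oz) £9.49: unprepared food → 0% + 3% district = 3% → £0.28
Extension cord £18.21: all other tangible goods → 4.75% + 0% district = 4.75% → £0.86
Laundry detergent £19.77: all other tangible goods → 4.75% + 0% district = 4.75% → £0.94
Orange juice (64 oz) £3.63: unprepared food → 0% + 3% district = 3% → £0.11
Dish soap £5.82: all other tangible goods → 4.75% + 0% district = 4.75% → £0.28
Granola (1 lb) £8.20: unprepared food → 0% + 3% district = 3% → £0.25
Subtotal = £176.22; tax = £10.23; total due = £186.45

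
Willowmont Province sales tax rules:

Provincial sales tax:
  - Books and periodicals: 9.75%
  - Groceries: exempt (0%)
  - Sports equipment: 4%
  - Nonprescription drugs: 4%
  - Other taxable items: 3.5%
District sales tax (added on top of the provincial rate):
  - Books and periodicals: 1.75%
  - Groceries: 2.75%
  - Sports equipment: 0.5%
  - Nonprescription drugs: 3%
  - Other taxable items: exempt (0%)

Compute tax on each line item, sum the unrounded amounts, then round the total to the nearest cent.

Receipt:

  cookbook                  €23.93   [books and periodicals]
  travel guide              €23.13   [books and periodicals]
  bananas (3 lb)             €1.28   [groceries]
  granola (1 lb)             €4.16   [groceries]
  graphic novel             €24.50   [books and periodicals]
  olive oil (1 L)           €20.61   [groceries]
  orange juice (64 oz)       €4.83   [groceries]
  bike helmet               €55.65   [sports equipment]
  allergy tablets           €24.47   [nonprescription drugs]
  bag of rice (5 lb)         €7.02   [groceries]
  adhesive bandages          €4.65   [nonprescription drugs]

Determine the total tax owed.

Cookbook €23.93: books and periodicals → 9.75% + 1.75% district = 11.5% → €2.75195
Travel guide €23.13: books and periodicals → 9.75% + 1.75% district = 11.5% → €2.65995
Bananas (3 lb) €1.28: groceries → 0% + 2.75% district = 2.75% → €0.0352
Granola (1 lb) €4.16: groceries → 0% + 2.75% district = 2.75% → €0.1144
Graphic novel €24.50: books and periodicals → 9.75% + 1.75% district = 11.5% → €2.8175
Olive oil (1 L) €20.61: groceries → 0% + 2.75% district = 2.75% → €0.566775
Orange juice (64 oz) €4.83: groceries → 0% + 2.75% district = 2.75% → €0.132825
Bike helmet €55.65: sports equipment → 4% + 0.5% district = 4.5% → €2.50425
Allergy tablets €24.47: nonprescription drugs → 4% + 3% district = 7% → €1.7129
Bag of rice (5 lb) €7.02: groceries → 0% + 2.75% district = 2.75% → €0.19305
Adhesive bandages €4.65: nonprescription drugs → 4% + 3% district = 7% → €0.3255
Unrounded tax sum = €13.8143 → €13.81

€13.81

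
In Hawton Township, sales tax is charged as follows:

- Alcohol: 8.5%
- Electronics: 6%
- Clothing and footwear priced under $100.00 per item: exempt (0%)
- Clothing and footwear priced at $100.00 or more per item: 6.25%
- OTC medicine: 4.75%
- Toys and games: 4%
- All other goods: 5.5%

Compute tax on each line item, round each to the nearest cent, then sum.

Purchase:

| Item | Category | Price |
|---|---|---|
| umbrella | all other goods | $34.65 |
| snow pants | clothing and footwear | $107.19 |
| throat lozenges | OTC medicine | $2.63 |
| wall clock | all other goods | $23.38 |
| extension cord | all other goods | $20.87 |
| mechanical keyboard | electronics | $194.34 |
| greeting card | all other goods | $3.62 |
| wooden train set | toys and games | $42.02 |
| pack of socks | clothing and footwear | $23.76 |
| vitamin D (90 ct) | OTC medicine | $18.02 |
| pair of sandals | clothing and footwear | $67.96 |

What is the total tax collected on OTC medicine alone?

$0.98

Throat lozenges $2.63: OTC medicine → 4.75% → $0.12
Vitamin D (90 ct) $18.02: OTC medicine → 4.75% → $0.86
Tax on OTC medicine = $0.12 + $0.86 = $0.98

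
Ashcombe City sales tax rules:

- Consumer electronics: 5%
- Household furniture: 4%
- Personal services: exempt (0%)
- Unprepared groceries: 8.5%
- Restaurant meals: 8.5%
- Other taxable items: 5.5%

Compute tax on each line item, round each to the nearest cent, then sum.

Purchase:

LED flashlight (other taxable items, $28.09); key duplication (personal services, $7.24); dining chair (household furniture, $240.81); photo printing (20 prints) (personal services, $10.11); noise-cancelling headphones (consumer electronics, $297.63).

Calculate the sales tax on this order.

$26.05

LED flashlight $28.09: other taxable items → 5.5% → $1.54
Key duplication $7.24: personal services → 0% → $0.00
Dining chair $240.81: household furniture → 4% → $9.63
Photo printing (20 prints) $10.11: personal services → 0% → $0.00
Noise-cancelling headphones $297.63: consumer electronics → 5% → $14.88
Total tax = $1.54 + $9.63 + $14.88 = $26.05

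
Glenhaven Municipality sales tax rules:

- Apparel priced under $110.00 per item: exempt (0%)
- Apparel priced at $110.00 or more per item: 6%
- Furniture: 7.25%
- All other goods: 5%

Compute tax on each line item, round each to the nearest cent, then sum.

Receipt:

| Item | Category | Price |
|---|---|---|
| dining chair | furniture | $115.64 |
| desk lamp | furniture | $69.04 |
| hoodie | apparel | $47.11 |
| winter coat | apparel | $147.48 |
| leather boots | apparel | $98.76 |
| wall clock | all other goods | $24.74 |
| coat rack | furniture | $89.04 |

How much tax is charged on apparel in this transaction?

$8.85

Hoodie $47.11: apparel, under $110.00 → 0% → $0.00
Winter coat $147.48: apparel, $110.00 or more → 6% → $8.85
Leather boots $98.76: apparel, under $110.00 → 0% → $0.00
Tax on apparel = $0.00 + $8.85 + $0.00 = $8.85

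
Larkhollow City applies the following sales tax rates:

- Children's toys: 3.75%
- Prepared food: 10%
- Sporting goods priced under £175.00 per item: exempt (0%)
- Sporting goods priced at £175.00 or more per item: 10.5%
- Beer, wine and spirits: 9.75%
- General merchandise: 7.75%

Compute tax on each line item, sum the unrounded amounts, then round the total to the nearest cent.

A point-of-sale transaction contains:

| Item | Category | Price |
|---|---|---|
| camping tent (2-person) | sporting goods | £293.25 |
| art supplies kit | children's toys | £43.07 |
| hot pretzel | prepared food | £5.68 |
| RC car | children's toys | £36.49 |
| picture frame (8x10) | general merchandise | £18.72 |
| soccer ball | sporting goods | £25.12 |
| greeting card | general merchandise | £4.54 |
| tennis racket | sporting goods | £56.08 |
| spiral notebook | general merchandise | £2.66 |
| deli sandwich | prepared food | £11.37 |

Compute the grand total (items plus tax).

£534.47

Camping tent (2-person) £293.25: sporting goods, £175.00 or more → 10.5% → £30.79125
Art supplies kit £43.07: children's toys → 3.75% → £1.615125
Hot pretzel £5.68: prepared food → 10% → £0.568
RC car £36.49: children's toys → 3.75% → £1.368375
Picture frame (8x10) £18.72: general merchandise → 7.75% → £1.4508
Soccer ball £25.12: sporting goods, under £175.00 → 0% → £0.00
Greeting card £4.54: general merchandise → 7.75% → £0.35185
Tennis racket £56.08: sporting goods, under £175.00 → 0% → £0.00
Spiral notebook £2.66: general merchandise → 7.75% → £0.20615
Deli sandwich £11.37: prepared food → 10% → £1.137
Subtotal = £496.98; unrounded tax = £37.48855 → £37.49; total due = £534.47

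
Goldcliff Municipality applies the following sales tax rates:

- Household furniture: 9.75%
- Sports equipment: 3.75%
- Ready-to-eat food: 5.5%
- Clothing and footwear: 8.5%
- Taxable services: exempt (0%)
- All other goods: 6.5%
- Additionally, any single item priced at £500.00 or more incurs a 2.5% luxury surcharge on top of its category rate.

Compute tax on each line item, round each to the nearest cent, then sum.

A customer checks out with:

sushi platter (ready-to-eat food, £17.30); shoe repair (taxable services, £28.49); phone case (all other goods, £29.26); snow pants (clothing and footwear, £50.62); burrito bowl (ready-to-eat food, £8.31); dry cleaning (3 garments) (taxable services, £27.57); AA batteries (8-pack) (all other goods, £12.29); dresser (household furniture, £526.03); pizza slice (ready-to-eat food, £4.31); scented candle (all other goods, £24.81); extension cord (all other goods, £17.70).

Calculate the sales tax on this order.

Sushi platter £17.30: ready-to-eat food → 5.5% → £0.95
Shoe repair £28.49: taxable services → 0% → £0.00
Phone case £29.26: all other goods → 6.5% → £1.90
Snow pants £50.62: clothing and footwear → 8.5% → £4.30
Burrito bowl £8.31: ready-to-eat food → 5.5% → £0.46
Dry cleaning (3 garments) £27.57: taxable services → 0% → £0.00
AA batteries (8-pack) £12.29: all other goods → 6.5% → £0.80
Dresser £526.03: household furniture → 9.75% + 2.5% surcharge = 12.25% → £64.44
Pizza slice £4.31: ready-to-eat food → 5.5% → £0.24
Scented candle £24.81: all other goods → 6.5% → £1.61
Extension cord £17.70: all other goods → 6.5% → £1.15
Total tax = £0.95 + £1.90 + £4.30 + £0.46 + £0.80 + £64.44 + £0.24 + £1.61 + £1.15 = £75.85

£75.85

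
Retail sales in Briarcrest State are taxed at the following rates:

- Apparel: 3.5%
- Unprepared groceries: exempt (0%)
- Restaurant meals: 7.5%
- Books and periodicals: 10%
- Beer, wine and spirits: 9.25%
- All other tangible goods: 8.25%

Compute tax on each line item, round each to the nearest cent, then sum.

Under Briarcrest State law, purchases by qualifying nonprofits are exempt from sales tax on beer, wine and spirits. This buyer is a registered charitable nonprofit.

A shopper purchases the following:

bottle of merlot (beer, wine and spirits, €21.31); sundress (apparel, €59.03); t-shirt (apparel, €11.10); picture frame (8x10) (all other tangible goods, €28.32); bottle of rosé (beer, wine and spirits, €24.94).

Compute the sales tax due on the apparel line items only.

Sundress €59.03: apparel → 3.5% → €2.07
T-shirt €11.10: apparel → 3.5% → €0.39
Tax on apparel = €2.07 + €0.39 = €2.46

€2.46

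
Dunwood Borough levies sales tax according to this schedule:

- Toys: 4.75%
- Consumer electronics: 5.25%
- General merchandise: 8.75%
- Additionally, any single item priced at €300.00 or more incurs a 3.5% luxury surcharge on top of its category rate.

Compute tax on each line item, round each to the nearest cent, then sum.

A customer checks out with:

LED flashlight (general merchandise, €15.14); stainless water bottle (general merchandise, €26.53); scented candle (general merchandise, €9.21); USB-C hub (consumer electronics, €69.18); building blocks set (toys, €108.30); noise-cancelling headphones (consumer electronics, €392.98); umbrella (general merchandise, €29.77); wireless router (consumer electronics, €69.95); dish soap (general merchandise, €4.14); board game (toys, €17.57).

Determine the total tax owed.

€55.07

LED flashlight €15.14: general merchandise → 8.75% → €1.32
Stainless water bottle €26.53: general merchandise → 8.75% → €2.32
Scented candle €9.21: general merchandise → 8.75% → €0.81
USB-C hub €69.18: consumer electronics → 5.25% → €3.63
Building blocks set €108.30: toys → 4.75% → €5.14
Noise-cancelling headphones €392.98: consumer electronics → 5.25% + 3.5% surcharge = 8.75% → €34.39
Umbrella €29.77: general merchandise → 8.75% → €2.60
Wireless router €69.95: consumer electronics → 5.25% → €3.67
Dish soap €4.14: general merchandise → 8.75% → €0.36
Board game €17.57: toys → 4.75% → €0.83
Total tax = €1.32 + €2.32 + €0.81 + €3.63 + €5.14 + €34.39 + €2.60 + €3.67 + €0.36 + €0.83 = €55.07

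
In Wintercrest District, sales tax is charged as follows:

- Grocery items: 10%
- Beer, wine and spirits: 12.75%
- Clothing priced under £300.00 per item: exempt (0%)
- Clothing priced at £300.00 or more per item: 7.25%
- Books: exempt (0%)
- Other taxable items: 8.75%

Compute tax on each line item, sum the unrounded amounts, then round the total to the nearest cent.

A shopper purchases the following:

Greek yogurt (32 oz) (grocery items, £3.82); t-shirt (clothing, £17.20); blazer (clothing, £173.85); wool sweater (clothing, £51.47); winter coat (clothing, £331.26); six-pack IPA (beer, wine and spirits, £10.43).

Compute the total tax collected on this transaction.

Greek yogurt (32 oz) £3.82: grocery items → 10% → £0.382
T-shirt £17.20: clothing, under £300.00 → 0% → £0.00
Blazer £173.85: clothing, under £300.00 → 0% → £0.00
Wool sweater £51.47: clothing, under £300.00 → 0% → £0.00
Winter coat £331.26: clothing, £300.00 or more → 7.25% → £24.01635
Six-pack IPA £10.43: beer, wine and spirits → 12.75% → £1.329825
Unrounded tax sum = £25.728175 → £25.73

£25.73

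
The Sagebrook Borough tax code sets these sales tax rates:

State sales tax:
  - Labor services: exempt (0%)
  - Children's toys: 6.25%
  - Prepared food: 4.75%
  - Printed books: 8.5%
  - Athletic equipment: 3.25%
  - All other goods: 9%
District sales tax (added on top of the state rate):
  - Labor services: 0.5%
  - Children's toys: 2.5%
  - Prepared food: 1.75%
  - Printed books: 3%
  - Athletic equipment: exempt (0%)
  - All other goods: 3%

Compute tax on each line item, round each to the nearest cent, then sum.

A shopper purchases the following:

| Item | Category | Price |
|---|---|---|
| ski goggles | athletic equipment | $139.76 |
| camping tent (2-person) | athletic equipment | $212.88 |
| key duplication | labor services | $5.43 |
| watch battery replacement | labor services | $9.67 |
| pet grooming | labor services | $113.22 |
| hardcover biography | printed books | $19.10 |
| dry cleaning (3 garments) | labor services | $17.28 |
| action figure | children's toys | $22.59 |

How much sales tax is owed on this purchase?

Ski goggles $139.76: athletic equipment → 3.25% + 0% district = 3.25% → $4.54
Camping tent (2-person) $212.88: athletic equipment → 3.25% + 0% district = 3.25% → $6.92
Key duplication $5.43: labor services → 0% + 0.5% district = 0.5% → $0.03
Watch battery replacement $9.67: labor services → 0% + 0.5% district = 0.5% → $0.05
Pet grooming $113.22: labor services → 0% + 0.5% district = 0.5% → $0.57
Hardcover biography $19.10: printed books → 8.5% + 3% district = 11.5% → $2.20
Dry cleaning (3 garments) $17.28: labor services → 0% + 0.5% district = 0.5% → $0.09
Action figure $22.59: children's toys → 6.25% + 2.5% district = 8.75% → $1.98
Total tax = $4.54 + $6.92 + $0.03 + $0.05 + $0.57 + $2.20 + $0.09 + $1.98 = $16.38

$16.38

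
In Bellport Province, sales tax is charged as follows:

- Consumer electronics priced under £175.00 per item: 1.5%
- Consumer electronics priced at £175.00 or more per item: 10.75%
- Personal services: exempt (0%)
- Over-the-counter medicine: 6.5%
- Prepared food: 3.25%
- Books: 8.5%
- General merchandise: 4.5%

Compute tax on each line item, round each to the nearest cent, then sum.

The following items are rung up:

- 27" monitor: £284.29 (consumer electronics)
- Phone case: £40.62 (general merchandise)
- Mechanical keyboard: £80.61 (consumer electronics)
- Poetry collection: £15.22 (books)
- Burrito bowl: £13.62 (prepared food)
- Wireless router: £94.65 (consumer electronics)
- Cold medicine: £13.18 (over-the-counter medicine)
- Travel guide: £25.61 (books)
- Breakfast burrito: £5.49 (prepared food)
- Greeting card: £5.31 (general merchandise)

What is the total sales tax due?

27" monitor £284.29: consumer electronics, £175.00 or more → 10.75% → £30.56
Phone case £40.62: general merchandise → 4.5% → £1.83
Mechanical keyboard £80.61: consumer electronics, under £175.00 → 1.5% → £1.21
Poetry collection £15.22: books → 8.5% → £1.29
Burrito bowl £13.62: prepared food → 3.25% → £0.44
Wireless router £94.65: consumer electronics, under £175.00 → 1.5% → £1.42
Cold medicine £13.18: over-the-counter medicine → 6.5% → £0.86
Travel guide £25.61: books → 8.5% → £2.18
Breakfast burrito £5.49: prepared food → 3.25% → £0.18
Greeting card £5.31: general merchandise → 4.5% → £0.24
Total tax = £30.56 + £1.83 + £1.21 + £1.29 + £0.44 + £1.42 + £0.86 + £2.18 + £0.18 + £0.24 = £40.21

£40.21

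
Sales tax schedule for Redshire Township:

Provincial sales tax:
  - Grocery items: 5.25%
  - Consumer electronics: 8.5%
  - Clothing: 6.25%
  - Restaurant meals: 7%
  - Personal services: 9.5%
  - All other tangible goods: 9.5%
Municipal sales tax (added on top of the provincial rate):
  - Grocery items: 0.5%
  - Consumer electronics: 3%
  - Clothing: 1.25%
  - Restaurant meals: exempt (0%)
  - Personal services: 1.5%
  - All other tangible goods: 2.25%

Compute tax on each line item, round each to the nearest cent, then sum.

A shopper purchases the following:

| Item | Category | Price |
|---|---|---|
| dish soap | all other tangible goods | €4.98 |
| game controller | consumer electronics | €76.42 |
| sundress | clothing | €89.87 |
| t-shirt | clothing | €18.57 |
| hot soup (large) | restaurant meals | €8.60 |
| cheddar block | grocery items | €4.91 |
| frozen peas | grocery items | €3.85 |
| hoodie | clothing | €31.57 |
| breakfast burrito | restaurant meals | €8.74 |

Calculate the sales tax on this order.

Dish soap €4.98: all other tangible goods → 9.5% + 2.25% municipal = 11.75% → €0.59
Game controller €76.42: consumer electronics → 8.5% + 3% municipal = 11.5% → €8.79
Sundress €89.87: clothing → 6.25% + 1.25% municipal = 7.5% → €6.74
T-shirt €18.57: clothing → 6.25% + 1.25% municipal = 7.5% → €1.39
Hot soup (large) €8.60: restaurant meals → 7% + 0% municipal = 7% → €0.60
Cheddar block €4.91: grocery items → 5.25% + 0.5% municipal = 5.75% → €0.28
Frozen peas €3.85: grocery items → 5.25% + 0.5% municipal = 5.75% → €0.22
Hoodie €31.57: clothing → 6.25% + 1.25% municipal = 7.5% → €2.37
Breakfast burrito €8.74: restaurant meals → 7% + 0% municipal = 7% → €0.61
Total tax = €0.59 + €8.79 + €6.74 + €1.39 + €0.60 + €0.28 + €0.22 + €2.37 + €0.61 = €21.59

€21.59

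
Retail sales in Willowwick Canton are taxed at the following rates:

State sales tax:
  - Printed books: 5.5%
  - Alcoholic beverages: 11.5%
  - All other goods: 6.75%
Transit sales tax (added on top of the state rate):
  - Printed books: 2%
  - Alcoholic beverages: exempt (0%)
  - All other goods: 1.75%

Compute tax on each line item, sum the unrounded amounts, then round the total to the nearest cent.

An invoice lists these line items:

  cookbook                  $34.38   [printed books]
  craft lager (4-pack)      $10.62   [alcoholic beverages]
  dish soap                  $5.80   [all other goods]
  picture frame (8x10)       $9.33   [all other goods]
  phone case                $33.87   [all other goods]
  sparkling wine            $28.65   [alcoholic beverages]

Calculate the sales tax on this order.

$11.26

Cookbook $34.38: printed books → 5.5% + 2% transit = 7.5% → $2.5785
Craft lager (4-pack) $10.62: alcoholic beverages → 11.5% + 0% transit = 11.5% → $1.2213
Dish soap $5.80: all other goods → 6.75% + 1.75% transit = 8.5% → $0.493
Picture frame (8x10) $9.33: all other goods → 6.75% + 1.75% transit = 8.5% → $0.79305
Phone case $33.87: all other goods → 6.75% + 1.75% transit = 8.5% → $2.87895
Sparkling wine $28.65: alcoholic beverages → 11.5% + 0% transit = 11.5% → $3.29475
Unrounded tax sum = $11.25955 → $11.26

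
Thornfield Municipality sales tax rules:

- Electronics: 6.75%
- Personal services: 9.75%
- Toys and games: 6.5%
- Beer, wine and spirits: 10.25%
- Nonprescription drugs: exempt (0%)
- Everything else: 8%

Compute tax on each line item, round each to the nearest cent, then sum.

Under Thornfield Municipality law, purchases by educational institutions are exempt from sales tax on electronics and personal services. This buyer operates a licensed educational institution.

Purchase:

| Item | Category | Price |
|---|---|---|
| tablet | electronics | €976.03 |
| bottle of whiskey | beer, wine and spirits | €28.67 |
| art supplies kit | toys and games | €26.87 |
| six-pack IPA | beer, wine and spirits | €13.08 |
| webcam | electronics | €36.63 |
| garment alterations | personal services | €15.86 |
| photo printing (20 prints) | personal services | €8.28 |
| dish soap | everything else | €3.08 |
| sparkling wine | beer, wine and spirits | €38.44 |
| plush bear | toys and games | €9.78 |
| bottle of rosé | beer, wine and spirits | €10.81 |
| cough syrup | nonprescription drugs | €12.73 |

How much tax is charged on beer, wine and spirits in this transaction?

€9.33

Bottle of whiskey €28.67: beer, wine and spirits → 10.25% → €2.94
Six-pack IPA €13.08: beer, wine and spirits → 10.25% → €1.34
Sparkling wine €38.44: beer, wine and spirits → 10.25% → €3.94
Bottle of rosé €10.81: beer, wine and spirits → 10.25% → €1.11
Tax on beer, wine and spirits = €2.94 + €1.34 + €3.94 + €1.11 = €9.33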